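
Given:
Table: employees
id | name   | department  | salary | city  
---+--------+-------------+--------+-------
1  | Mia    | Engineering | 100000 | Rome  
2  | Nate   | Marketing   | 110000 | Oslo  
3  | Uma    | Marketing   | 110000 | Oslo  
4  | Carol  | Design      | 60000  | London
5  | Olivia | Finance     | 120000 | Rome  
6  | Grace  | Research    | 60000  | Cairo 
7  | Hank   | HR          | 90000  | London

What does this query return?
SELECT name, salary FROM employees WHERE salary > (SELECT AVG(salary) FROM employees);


Subquery: AVG(salary) = 92857.14
Filtering: salary > 92857.14
  Mia (100000) -> MATCH
  Nate (110000) -> MATCH
  Uma (110000) -> MATCH
  Olivia (120000) -> MATCH


4 rows:
Mia, 100000
Nate, 110000
Uma, 110000
Olivia, 120000


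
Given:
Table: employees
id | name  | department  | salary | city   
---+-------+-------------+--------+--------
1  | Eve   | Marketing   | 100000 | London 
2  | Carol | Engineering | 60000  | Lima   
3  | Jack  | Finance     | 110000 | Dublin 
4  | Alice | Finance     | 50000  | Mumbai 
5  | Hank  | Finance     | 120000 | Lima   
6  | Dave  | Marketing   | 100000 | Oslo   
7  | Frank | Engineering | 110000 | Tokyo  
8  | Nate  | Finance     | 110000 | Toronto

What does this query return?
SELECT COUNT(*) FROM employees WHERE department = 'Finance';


Counting rows where department = 'Finance'
  Jack -> MATCH
  Alice -> MATCH
  Hank -> MATCH
  Nate -> MATCH


4


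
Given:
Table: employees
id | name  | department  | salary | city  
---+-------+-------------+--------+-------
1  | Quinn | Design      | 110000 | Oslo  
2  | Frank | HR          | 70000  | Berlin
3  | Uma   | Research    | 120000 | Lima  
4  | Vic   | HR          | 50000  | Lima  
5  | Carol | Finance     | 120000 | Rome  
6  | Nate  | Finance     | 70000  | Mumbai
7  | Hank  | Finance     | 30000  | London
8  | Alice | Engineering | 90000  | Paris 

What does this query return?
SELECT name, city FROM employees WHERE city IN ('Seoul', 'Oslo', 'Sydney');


Filtering: city IN ('Seoul', 'Oslo', 'Sydney')
Matching: 1 rows

1 rows:
Quinn, Oslo


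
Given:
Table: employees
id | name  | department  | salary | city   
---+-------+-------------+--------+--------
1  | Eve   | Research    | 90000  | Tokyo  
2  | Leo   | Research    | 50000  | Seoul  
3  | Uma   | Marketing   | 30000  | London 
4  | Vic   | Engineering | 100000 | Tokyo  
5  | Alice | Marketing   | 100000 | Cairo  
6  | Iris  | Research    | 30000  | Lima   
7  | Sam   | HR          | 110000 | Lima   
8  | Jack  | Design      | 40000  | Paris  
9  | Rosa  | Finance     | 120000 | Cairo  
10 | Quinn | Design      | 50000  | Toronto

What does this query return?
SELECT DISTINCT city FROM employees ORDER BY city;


All 'city' values (row order): Tokyo, Seoul, London, Tokyo, Cairo, Lima, Lima, Paris, Cairo, Toronto
Removing duplicates leaves 7 unique value(s).

7 values:
Cairo
Lima
London
Paris
Seoul
Tokyo
Toronto


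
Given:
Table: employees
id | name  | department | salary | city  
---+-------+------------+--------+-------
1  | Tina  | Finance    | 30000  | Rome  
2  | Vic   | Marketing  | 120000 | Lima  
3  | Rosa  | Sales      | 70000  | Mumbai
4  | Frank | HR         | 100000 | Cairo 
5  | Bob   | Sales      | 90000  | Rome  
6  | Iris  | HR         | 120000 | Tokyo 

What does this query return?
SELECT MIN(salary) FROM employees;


Salaries: 30000, 120000, 70000, 100000, 90000, 120000
MIN = 30000

30000


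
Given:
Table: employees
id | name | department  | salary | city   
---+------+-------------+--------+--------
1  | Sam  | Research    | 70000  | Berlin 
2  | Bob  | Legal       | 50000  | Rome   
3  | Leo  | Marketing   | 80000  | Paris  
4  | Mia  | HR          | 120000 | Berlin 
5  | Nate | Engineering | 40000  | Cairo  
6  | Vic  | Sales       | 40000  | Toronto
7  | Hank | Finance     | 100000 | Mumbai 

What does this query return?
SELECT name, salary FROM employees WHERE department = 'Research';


Filtering: department = 'Research'
Matching rows: 1

1 rows:
Sam, 70000


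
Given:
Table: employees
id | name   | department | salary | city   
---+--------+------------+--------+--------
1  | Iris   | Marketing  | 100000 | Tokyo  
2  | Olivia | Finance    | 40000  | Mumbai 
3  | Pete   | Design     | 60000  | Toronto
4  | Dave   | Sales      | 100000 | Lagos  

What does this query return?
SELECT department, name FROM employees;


Projecting columns: department, name

4 rows:
Marketing, Iris
Finance, Olivia
Design, Pete
Sales, Dave


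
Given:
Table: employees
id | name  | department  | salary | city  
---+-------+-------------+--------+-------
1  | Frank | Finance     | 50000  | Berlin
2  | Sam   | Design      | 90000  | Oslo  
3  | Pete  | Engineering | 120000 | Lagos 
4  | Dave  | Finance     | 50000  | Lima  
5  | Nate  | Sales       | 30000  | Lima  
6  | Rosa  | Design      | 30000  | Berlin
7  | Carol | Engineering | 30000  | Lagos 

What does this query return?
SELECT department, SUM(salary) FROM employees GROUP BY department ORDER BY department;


Summing salary within each department:
  Design: 90000 + 30000 = 120000
  Engineering: 120000 + 30000 = 150000
  Finance: 50000 + 50000 = 100000
  Sales: 30000 = 30000


4 groups:
Design, 120000
Engineering, 150000
Finance, 100000
Sales, 30000


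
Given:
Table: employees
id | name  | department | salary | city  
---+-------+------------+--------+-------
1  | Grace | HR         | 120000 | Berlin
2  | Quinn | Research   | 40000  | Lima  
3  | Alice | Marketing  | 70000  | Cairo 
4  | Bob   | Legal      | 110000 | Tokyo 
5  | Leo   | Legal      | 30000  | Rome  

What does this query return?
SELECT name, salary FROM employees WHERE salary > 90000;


Filtering: salary > 90000
Matching: 2 rows

2 rows:
Grace, 120000
Bob, 110000


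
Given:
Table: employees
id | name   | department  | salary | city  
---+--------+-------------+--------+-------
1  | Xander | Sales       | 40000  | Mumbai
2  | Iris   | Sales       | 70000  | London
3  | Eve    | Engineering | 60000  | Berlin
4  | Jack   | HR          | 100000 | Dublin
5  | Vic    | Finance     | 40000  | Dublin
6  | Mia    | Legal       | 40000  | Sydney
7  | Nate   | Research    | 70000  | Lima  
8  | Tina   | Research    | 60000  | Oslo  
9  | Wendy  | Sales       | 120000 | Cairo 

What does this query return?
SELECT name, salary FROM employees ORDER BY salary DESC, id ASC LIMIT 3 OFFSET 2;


Sort by salary DESC (id ASC tiebreak), then skip 2 and take 3
Rows 3 through 5

3 rows:
Iris, 70000
Nate, 70000
Eve, 60000


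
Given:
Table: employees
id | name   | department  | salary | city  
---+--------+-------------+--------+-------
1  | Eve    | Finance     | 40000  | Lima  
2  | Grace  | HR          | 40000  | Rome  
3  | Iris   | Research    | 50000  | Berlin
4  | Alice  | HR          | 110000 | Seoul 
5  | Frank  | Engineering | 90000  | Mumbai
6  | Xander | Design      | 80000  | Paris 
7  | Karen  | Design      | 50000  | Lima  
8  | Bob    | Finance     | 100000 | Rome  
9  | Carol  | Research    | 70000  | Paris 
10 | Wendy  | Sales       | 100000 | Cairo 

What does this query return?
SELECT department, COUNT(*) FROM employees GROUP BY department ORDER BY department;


Assigning each row to its department group:
  Eve -> Finance
  Grace -> HR
  Iris -> Research
  Alice -> HR
  Frank -> Engineering
  Xander -> Design
  Karen -> Design
  Bob -> Finance
  Carol -> Research
  Wendy -> Sales


6 groups:
Design, 2
Engineering, 1
Finance, 2
HR, 2
Research, 2
Sales, 1


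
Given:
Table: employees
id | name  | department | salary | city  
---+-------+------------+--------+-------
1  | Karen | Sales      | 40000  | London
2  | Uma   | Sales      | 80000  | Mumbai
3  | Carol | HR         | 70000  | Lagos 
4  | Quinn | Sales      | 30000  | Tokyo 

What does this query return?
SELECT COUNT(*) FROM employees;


COUNT(*) counts all rows

4


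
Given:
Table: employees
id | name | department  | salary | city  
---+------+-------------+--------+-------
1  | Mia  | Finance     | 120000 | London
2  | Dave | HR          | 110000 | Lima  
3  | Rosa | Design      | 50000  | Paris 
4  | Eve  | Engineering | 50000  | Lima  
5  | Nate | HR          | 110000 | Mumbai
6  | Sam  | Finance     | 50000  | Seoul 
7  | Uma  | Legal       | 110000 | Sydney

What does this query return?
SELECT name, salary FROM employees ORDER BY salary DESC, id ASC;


Sorting by salary DESC, then id ASC for ties

7 rows:
Mia, 120000
Dave, 110000
Nate, 110000
Uma, 110000
Rosa, 50000
Eve, 50000
Sam, 50000


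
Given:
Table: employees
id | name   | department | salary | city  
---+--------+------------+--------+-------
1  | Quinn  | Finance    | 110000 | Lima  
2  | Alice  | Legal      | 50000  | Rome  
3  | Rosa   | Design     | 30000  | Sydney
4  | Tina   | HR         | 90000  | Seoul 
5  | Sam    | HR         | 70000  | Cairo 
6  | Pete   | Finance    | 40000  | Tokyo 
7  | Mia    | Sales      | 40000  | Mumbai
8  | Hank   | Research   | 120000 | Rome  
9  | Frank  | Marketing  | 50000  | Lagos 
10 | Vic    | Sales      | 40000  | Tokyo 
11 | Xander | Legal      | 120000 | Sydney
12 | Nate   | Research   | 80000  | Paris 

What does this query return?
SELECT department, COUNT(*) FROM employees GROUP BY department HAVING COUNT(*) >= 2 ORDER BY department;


Groups with count >= 2:
  Finance: 2 -> PASS
  HR: 2 -> PASS
  Legal: 2 -> PASS
  Research: 2 -> PASS
  Sales: 2 -> PASS
  Design: 1 -> filtered out
  Marketing: 1 -> filtered out


5 groups:
Finance, 2
HR, 2
Legal, 2
Research, 2
Sales, 2


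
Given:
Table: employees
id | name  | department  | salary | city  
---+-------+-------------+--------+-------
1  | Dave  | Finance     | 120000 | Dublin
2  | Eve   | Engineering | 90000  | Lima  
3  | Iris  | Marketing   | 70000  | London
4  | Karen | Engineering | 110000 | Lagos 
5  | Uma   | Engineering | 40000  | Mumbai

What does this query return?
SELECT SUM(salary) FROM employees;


SUM(salary) = 120000 + 90000 + 70000 + 110000 + 40000 = 430000

430000


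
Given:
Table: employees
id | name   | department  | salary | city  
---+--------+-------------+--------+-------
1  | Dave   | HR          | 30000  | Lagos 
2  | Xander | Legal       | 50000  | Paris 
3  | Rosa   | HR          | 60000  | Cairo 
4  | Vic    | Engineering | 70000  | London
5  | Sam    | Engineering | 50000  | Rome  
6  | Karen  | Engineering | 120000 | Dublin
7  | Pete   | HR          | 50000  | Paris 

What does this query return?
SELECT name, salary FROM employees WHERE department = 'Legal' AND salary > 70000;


Filtering: department = 'Legal' AND salary > 70000
Matching: 0 rows

Empty result set (0 rows)


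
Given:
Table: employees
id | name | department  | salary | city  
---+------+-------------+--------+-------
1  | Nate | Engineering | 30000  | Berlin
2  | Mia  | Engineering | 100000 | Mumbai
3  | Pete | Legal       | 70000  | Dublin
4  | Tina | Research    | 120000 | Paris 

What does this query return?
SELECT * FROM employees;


SELECT * returns all 4 rows with all columns

4 rows:
1, Nate, Engineering, 30000, Berlin
2, Mia, Engineering, 100000, Mumbai
3, Pete, Legal, 70000, Dublin
4, Tina, Research, 120000, Paris


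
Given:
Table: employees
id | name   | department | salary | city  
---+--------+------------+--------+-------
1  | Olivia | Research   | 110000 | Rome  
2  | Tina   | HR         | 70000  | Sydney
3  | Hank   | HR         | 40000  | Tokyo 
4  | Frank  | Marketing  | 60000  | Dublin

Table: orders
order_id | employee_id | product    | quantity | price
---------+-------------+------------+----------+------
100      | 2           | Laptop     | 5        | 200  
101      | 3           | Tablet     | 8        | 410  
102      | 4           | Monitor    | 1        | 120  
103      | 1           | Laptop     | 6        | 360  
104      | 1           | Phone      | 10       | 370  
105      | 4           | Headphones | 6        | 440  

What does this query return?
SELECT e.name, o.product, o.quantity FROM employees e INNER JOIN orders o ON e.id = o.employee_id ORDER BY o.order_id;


Joining employees.id = orders.employee_id:
  employee Tina (id=2) -> order Laptop
  employee Hank (id=3) -> order Tablet
  employee Frank (id=4) -> order Monitor
  employee Olivia (id=1) -> order Laptop
  employee Olivia (id=1) -> order Phone
  employee Frank (id=4) -> order Headphones


6 rows:
Tina, Laptop, 5
Hank, Tablet, 8
Frank, Monitor, 1
Olivia, Laptop, 6
Olivia, Phone, 10
Frank, Headphones, 6


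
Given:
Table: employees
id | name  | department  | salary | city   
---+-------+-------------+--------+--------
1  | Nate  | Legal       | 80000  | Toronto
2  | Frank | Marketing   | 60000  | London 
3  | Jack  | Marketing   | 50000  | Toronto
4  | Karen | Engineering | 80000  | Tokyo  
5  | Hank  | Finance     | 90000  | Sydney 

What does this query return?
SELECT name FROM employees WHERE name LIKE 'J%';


LIKE 'J%' matches names starting with 'J'
Matching: 1

1 rows:
Jack


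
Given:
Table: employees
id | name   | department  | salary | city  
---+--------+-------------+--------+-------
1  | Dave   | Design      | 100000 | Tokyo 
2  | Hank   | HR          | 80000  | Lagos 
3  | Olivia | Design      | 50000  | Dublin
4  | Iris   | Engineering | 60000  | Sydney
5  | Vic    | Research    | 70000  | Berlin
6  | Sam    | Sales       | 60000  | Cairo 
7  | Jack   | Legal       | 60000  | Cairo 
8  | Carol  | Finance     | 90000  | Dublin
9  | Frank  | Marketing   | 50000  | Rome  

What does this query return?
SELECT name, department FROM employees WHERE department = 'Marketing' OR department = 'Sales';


Filtering: department = 'Marketing' OR 'Sales'
Matching: 2 rows

2 rows:
Sam, Sales
Frank, Marketing


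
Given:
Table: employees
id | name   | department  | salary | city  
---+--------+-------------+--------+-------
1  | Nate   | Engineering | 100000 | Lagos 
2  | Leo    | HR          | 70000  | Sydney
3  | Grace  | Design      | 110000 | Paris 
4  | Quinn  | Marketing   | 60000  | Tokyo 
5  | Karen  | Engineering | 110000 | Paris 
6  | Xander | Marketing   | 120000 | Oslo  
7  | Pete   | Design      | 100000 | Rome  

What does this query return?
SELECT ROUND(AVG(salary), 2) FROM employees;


SUM(salary) = 670000
COUNT = 7
ROUND(AVG, 2) = ROUND(670000 / 7, 2) = 95714.29

95714.29


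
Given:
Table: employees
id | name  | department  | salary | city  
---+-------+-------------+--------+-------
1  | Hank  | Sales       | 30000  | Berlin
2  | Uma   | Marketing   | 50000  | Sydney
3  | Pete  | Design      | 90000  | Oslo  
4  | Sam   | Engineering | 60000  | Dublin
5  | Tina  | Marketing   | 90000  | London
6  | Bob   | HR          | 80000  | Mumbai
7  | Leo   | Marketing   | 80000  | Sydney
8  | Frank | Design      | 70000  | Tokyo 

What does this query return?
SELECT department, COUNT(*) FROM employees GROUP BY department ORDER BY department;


Assigning each row to its department group:
  Hank -> Sales
  Uma -> Marketing
  Pete -> Design
  Sam -> Engineering
  Tina -> Marketing
  Bob -> HR
  Leo -> Marketing
  Frank -> Design


5 groups:
Design, 2
Engineering, 1
HR, 1
Marketing, 3
Sales, 1


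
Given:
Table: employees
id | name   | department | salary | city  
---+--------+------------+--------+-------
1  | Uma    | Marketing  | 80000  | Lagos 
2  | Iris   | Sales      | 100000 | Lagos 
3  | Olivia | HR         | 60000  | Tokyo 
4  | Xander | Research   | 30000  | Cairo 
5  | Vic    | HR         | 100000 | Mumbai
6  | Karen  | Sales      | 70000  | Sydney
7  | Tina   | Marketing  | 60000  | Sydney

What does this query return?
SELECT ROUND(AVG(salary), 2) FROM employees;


SUM(salary) = 500000
COUNT = 7
ROUND(AVG, 2) = ROUND(500000 / 7, 2) = 71428.57

71428.57


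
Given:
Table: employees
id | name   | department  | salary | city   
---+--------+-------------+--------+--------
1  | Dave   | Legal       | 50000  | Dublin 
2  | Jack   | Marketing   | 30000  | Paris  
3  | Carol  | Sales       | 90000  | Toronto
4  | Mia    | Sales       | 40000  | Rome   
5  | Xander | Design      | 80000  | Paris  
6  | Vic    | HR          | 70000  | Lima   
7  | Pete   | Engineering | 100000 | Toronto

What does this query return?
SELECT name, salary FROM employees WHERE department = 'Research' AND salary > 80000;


Filtering: department = 'Research' AND salary > 80000
Matching: 0 rows

Empty result set (0 rows)


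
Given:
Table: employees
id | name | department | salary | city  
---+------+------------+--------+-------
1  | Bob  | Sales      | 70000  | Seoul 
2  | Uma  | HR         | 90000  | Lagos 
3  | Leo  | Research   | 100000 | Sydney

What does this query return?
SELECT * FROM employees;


SELECT * returns all 3 rows with all columns

3 rows:
1, Bob, Sales, 70000, Seoul
2, Uma, HR, 90000, Lagos
3, Leo, Research, 100000, Sydney


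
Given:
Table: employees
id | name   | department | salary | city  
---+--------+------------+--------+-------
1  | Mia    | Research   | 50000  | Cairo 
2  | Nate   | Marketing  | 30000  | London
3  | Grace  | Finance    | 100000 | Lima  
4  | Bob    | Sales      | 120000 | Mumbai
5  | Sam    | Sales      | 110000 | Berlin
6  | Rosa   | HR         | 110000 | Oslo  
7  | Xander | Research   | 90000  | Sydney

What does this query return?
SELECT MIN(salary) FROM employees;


Salaries: 50000, 30000, 100000, 120000, 110000, 110000, 90000
MIN = 30000

30000


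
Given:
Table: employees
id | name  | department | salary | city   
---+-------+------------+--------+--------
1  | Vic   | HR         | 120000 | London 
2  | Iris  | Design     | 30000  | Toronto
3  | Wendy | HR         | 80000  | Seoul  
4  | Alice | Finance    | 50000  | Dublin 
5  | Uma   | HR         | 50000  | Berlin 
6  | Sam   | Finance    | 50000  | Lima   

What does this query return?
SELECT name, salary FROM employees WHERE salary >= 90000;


Filtering: salary >= 90000
Matching: 1 rows

1 rows:
Vic, 120000


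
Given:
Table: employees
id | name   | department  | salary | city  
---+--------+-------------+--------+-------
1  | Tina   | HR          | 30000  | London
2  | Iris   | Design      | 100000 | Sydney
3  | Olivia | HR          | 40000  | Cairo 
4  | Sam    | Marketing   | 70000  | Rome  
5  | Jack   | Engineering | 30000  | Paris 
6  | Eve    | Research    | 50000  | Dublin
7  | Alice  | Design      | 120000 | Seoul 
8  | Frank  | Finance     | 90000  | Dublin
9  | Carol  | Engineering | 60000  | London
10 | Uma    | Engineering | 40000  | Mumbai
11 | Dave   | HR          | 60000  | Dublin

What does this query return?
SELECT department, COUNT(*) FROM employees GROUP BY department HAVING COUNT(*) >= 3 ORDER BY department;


Groups with count >= 3:
  Engineering: 3 -> PASS
  HR: 3 -> PASS
  Design: 2 -> filtered out
  Finance: 1 -> filtered out
  Marketing: 1 -> filtered out
  Research: 1 -> filtered out


2 groups:
Engineering, 3
HR, 3


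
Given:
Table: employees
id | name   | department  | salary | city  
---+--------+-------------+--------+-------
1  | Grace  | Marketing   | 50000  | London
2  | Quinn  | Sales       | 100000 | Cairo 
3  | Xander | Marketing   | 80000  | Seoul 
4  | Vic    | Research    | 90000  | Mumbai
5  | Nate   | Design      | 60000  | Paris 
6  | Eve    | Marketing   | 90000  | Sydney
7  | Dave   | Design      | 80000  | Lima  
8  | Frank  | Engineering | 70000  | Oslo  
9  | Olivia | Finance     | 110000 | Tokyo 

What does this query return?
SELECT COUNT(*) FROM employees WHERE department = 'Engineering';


Counting rows where department = 'Engineering'
  Frank -> MATCH


1


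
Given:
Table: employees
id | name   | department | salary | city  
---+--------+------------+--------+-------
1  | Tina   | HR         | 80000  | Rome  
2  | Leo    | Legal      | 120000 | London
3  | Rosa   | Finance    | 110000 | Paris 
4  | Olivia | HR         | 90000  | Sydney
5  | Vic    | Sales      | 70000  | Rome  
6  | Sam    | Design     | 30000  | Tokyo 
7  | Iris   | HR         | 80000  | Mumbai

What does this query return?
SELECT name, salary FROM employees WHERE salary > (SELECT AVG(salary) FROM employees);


Subquery: AVG(salary) = 82857.14
Filtering: salary > 82857.14
  Leo (120000) -> MATCH
  Rosa (110000) -> MATCH
  Olivia (90000) -> MATCH


3 rows:
Leo, 120000
Rosa, 110000
Olivia, 90000


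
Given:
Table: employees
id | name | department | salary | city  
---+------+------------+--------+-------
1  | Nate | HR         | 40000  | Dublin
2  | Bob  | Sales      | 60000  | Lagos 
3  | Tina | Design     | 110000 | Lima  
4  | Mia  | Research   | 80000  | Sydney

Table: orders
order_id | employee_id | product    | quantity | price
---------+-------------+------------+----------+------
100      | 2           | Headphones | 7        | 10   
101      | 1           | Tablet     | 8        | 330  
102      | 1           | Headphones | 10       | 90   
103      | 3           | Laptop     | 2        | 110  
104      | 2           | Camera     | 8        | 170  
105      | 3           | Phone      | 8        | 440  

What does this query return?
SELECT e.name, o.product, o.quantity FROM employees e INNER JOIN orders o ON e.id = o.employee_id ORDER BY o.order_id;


Joining employees.id = orders.employee_id:
  employee Bob (id=2) -> order Headphones
  employee Nate (id=1) -> order Tablet
  employee Nate (id=1) -> order Headphones
  employee Tina (id=3) -> order Laptop
  employee Bob (id=2) -> order Camera
  employee Tina (id=3) -> order Phone


6 rows:
Bob, Headphones, 7
Nate, Tablet, 8
Nate, Headphones, 10
Tina, Laptop, 2
Bob, Camera, 8
Tina, Phone, 8


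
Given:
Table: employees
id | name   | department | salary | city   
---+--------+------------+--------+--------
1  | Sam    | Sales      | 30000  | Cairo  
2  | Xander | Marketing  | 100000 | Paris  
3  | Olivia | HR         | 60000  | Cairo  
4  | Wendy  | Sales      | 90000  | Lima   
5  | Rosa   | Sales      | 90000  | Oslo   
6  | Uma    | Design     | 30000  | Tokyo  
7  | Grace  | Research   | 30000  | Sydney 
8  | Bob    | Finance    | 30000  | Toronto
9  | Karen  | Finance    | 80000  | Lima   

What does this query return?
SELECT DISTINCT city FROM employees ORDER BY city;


All 'city' values (row order): Cairo, Paris, Cairo, Lima, Oslo, Tokyo, Sydney, Toronto, Lima
Removing duplicates leaves 7 unique value(s).

7 values:
Cairo
Lima
Oslo
Paris
Sydney
Tokyo
Toronto


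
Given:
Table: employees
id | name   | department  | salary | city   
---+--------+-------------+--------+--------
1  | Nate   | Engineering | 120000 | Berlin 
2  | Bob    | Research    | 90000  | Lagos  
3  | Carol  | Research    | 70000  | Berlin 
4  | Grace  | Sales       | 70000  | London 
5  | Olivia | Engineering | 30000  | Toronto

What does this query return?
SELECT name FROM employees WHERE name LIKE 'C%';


LIKE 'C%' matches names starting with 'C'
Matching: 1

1 rows:
Carol


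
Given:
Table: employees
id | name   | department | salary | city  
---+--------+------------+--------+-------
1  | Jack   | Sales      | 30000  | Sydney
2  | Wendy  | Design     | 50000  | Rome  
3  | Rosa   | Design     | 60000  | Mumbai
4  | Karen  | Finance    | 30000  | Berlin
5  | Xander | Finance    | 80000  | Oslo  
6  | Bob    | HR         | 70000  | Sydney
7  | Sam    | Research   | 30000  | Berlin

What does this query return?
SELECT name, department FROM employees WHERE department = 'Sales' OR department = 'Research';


Filtering: department = 'Sales' OR 'Research'
Matching: 2 rows

2 rows:
Jack, Sales
Sam, Research


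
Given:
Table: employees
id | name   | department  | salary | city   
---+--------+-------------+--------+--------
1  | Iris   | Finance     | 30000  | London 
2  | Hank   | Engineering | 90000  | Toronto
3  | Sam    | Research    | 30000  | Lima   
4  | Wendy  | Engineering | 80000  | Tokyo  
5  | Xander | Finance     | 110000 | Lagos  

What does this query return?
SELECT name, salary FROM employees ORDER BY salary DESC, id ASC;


Sorting by salary DESC, then id ASC for ties

5 rows:
Xander, 110000
Hank, 90000
Wendy, 80000
Iris, 30000
Sam, 30000


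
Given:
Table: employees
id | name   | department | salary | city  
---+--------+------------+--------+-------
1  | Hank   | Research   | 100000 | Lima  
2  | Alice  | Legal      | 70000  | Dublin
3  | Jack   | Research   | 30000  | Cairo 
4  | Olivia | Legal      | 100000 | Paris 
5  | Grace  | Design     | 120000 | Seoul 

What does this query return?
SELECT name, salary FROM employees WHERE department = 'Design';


Filtering: department = 'Design'
Matching rows: 1

1 rows:
Grace, 120000


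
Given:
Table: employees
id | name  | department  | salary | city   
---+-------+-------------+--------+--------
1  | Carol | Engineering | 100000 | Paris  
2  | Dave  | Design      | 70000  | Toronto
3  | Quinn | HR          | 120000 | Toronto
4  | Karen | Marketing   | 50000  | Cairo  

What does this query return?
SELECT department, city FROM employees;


Projecting columns: department, city

4 rows:
Engineering, Paris
Design, Toronto
HR, Toronto
Marketing, Cairo


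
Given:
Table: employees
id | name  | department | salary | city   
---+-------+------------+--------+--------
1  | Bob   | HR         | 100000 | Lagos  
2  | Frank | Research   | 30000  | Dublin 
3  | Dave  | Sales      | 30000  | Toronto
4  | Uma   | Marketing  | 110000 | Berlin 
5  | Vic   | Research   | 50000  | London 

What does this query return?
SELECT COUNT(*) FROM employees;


COUNT(*) counts all rows

5


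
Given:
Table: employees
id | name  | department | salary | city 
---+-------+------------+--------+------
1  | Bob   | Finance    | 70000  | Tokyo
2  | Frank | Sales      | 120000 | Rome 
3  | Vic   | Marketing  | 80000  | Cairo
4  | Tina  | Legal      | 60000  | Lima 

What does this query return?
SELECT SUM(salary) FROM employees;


SUM(salary) = 70000 + 120000 + 80000 + 60000 = 330000

330000


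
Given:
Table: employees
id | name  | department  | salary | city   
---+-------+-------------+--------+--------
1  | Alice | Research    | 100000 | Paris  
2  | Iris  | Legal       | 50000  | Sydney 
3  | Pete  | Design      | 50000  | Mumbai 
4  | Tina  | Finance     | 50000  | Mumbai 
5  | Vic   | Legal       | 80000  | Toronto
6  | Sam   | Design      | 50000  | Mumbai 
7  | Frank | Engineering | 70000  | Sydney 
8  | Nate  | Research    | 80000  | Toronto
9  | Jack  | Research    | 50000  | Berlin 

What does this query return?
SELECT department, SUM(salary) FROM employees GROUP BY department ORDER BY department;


Summing salary within each department:
  Design: 50000 + 50000 = 100000
  Engineering: 70000 = 70000
  Finance: 50000 = 50000
  Legal: 50000 + 80000 = 130000
  Research: 100000 + 80000 + 50000 = 230000


5 groups:
Design, 100000
Engineering, 70000
Finance, 50000
Legal, 130000
Research, 230000


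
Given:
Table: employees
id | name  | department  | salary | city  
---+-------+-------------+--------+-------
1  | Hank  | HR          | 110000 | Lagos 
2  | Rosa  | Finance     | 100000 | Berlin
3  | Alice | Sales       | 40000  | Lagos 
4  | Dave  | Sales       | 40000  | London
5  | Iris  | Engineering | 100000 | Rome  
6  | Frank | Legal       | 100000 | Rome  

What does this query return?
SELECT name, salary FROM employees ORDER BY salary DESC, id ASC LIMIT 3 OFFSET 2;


Sort by salary DESC (id ASC tiebreak), then skip 2 and take 3
Rows 3 through 5

3 rows:
Iris, 100000
Frank, 100000
Alice, 40000


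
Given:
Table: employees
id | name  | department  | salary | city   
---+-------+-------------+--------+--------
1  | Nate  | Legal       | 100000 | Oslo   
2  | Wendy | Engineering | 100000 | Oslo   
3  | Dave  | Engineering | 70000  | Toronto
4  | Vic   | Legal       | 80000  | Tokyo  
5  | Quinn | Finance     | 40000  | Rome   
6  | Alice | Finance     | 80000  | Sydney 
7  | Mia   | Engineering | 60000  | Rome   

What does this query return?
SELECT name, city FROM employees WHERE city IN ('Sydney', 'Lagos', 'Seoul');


Filtering: city IN ('Sydney', 'Lagos', 'Seoul')
Matching: 1 rows

1 rows:
Alice, Sydney


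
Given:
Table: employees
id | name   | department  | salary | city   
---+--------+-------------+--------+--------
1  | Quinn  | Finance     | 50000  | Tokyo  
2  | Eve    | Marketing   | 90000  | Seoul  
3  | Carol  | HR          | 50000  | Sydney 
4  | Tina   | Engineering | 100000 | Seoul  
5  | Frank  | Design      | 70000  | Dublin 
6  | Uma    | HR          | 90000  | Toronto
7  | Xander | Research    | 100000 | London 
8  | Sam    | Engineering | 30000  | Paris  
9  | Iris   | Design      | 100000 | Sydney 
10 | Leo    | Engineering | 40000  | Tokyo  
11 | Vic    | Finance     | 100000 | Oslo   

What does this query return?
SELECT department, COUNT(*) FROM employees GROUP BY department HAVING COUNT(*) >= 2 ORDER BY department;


Groups with count >= 2:
  Design: 2 -> PASS
  Engineering: 3 -> PASS
  Finance: 2 -> PASS
  HR: 2 -> PASS
  Marketing: 1 -> filtered out
  Research: 1 -> filtered out


4 groups:
Design, 2
Engineering, 3
Finance, 2
HR, 2


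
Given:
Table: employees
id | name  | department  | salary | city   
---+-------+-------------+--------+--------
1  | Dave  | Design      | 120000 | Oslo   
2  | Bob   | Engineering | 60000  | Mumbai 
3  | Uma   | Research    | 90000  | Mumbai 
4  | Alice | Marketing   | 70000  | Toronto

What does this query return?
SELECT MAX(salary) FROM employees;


Salaries: 120000, 60000, 90000, 70000
MAX = 120000

120000


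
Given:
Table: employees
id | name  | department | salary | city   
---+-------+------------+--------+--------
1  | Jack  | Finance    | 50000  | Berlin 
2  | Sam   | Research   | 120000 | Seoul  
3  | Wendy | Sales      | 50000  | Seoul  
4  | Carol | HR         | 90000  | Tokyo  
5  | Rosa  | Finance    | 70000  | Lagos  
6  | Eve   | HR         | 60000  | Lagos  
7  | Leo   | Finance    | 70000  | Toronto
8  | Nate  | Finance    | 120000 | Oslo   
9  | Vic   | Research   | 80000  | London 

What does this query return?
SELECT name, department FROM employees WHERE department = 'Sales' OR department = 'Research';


Filtering: department = 'Sales' OR 'Research'
Matching: 3 rows

3 rows:
Sam, Research
Wendy, Sales
Vic, Research


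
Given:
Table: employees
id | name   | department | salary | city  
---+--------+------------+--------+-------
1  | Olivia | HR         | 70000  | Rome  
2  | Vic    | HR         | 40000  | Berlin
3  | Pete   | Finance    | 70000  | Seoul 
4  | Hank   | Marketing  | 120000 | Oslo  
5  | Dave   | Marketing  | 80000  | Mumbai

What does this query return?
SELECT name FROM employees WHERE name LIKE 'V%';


LIKE 'V%' matches names starting with 'V'
Matching: 1

1 rows:
Vic


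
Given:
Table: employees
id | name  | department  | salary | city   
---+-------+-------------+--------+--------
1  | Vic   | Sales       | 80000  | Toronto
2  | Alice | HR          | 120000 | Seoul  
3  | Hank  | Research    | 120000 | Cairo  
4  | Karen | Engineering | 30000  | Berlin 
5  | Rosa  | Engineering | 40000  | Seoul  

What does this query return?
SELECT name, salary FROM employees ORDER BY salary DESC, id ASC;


Sorting by salary DESC, then id ASC for ties

5 rows:
Alice, 120000
Hank, 120000
Vic, 80000
Rosa, 40000
Karen, 30000


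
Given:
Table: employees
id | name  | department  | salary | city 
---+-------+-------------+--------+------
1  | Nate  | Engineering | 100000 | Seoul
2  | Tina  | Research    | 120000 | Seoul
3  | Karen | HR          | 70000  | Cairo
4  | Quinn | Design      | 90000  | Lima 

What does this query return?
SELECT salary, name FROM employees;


Projecting columns: salary, name

4 rows:
100000, Nate
120000, Tina
70000, Karen
90000, Quinn


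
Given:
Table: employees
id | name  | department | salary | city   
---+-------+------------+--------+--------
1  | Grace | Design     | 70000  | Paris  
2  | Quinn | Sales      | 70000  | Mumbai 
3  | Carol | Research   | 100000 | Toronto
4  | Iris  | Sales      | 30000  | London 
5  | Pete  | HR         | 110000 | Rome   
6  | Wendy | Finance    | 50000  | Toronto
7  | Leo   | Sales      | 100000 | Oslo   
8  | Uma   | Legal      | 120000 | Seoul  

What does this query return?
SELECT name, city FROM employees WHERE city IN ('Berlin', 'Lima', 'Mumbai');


Filtering: city IN ('Berlin', 'Lima', 'Mumbai')
Matching: 1 rows

1 rows:
Quinn, Mumbai


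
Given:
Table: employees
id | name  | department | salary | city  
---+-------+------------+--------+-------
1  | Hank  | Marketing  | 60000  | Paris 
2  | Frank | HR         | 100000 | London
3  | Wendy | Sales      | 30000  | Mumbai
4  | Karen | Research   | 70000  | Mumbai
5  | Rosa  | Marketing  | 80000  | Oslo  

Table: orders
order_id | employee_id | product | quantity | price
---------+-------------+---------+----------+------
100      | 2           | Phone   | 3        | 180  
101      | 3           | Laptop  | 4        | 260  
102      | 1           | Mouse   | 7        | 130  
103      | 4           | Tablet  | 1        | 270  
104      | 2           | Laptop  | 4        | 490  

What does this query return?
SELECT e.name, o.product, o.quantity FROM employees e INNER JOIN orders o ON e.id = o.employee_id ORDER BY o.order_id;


Joining employees.id = orders.employee_id:
  employee Frank (id=2) -> order Phone
  employee Wendy (id=3) -> order Laptop
  employee Hank (id=1) -> order Mouse
  employee Karen (id=4) -> order Tablet
  employee Frank (id=2) -> order Laptop


5 rows:
Frank, Phone, 3
Wendy, Laptop, 4
Hank, Mouse, 7
Karen, Tablet, 1
Frank, Laptop, 4


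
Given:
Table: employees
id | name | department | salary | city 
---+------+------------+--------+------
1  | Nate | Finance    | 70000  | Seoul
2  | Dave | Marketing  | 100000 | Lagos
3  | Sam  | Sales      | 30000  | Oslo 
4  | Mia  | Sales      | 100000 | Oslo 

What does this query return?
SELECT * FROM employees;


SELECT * returns all 4 rows with all columns

4 rows:
1, Nate, Finance, 70000, Seoul
2, Dave, Marketing, 100000, Lagos
3, Sam, Sales, 30000, Oslo
4, Mia, Sales, 100000, Oslo


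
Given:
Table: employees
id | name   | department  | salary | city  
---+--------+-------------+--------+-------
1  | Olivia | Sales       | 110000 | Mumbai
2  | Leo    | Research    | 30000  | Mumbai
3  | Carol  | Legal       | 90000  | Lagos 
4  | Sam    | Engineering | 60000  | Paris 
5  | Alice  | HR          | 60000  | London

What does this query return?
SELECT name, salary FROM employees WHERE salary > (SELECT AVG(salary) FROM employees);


Subquery: AVG(salary) = 70000.0
Filtering: salary > 70000.0
  Olivia (110000) -> MATCH
  Carol (90000) -> MATCH


2 rows:
Olivia, 110000
Carol, 90000


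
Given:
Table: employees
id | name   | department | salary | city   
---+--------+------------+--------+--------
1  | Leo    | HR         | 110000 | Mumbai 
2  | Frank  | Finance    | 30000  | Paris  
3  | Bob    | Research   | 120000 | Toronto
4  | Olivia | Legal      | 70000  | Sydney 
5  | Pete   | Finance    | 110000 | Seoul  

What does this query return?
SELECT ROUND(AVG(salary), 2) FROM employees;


SUM(salary) = 440000
COUNT = 5
ROUND(AVG, 2) = ROUND(440000 / 5, 2) = 88000.0

88000.0


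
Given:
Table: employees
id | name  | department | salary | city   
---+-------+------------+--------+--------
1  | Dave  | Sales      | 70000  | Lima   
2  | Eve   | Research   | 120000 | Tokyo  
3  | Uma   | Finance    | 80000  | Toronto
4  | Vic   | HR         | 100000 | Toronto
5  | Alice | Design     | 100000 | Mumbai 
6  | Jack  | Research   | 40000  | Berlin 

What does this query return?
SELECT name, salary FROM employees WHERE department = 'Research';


Filtering: department = 'Research'
Matching rows: 2

2 rows:
Eve, 120000
Jack, 40000


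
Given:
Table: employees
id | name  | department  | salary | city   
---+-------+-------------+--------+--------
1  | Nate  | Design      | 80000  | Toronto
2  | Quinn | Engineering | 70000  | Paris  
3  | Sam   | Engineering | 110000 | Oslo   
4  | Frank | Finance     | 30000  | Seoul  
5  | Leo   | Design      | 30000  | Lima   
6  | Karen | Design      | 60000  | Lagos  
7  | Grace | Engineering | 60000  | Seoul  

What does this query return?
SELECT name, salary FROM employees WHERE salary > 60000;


Filtering: salary > 60000
Matching: 3 rows

3 rows:
Nate, 80000
Quinn, 70000
Sam, 110000


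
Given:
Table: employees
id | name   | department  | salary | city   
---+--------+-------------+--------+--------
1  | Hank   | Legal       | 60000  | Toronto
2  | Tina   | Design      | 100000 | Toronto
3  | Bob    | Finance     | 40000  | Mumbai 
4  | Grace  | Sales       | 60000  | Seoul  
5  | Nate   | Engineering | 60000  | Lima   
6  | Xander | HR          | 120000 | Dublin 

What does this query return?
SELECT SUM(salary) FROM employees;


SUM(salary) = 60000 + 100000 + 40000 + 60000 + 60000 + 120000 = 440000

440000


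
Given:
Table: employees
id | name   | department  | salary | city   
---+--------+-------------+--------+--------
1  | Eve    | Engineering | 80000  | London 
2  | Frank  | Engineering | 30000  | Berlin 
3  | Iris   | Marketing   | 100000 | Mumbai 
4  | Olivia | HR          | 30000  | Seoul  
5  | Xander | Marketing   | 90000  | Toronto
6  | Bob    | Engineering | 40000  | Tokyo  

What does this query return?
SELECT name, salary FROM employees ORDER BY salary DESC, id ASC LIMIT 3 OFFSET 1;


Sort by salary DESC (id ASC tiebreak), then skip 1 and take 3
Rows 2 through 4

3 rows:
Xander, 90000
Eve, 80000
Bob, 40000


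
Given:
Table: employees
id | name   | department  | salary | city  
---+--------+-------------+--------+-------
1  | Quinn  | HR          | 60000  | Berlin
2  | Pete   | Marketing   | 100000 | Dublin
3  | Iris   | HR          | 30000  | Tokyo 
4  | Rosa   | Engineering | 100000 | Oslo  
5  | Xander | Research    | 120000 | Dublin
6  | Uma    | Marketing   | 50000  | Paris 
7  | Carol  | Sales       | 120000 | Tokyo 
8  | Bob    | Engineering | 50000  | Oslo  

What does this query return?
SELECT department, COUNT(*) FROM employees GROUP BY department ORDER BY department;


Assigning each row to its department group:
  Quinn -> HR
  Pete -> Marketing
  Iris -> HR
  Rosa -> Engineering
  Xander -> Research
  Uma -> Marketing
  Carol -> Sales
  Bob -> Engineering


5 groups:
Engineering, 2
HR, 2
Marketing, 2
Research, 1
Sales, 1


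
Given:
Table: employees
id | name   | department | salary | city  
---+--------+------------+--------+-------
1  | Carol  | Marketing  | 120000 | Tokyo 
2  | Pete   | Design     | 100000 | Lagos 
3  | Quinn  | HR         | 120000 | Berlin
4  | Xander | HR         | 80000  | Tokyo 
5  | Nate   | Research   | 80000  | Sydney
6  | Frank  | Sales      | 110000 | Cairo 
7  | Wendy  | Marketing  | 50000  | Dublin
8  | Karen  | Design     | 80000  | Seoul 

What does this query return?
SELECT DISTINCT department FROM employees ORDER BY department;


All 'department' values (row order): Marketing, Design, HR, HR, Research, Sales, Marketing, Design
Removing duplicates leaves 5 unique value(s).

5 values:
Design
HR
Marketing
Research
Sales


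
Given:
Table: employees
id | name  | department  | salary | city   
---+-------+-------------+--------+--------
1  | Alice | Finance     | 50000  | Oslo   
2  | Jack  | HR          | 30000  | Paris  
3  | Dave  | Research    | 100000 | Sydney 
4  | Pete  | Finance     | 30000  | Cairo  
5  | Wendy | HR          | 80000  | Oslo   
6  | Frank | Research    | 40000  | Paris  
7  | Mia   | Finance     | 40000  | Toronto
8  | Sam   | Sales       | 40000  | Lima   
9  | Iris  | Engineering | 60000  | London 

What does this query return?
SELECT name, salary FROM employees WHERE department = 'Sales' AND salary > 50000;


Filtering: department = 'Sales' AND salary > 50000
Matching: 0 rows

Empty result set (0 rows)


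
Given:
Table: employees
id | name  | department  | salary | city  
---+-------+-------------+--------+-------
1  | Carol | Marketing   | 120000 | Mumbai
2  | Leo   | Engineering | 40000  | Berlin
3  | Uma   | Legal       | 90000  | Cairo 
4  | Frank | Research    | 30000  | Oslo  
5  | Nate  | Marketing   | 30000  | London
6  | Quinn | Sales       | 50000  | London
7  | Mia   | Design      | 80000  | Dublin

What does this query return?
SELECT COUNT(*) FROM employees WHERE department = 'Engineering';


Counting rows where department = 'Engineering'
  Leo -> MATCH


1


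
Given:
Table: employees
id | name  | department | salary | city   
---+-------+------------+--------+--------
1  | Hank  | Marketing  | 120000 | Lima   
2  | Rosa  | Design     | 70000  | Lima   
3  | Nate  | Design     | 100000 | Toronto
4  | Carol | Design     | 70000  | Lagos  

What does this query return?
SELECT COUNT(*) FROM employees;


COUNT(*) counts all rows

4
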